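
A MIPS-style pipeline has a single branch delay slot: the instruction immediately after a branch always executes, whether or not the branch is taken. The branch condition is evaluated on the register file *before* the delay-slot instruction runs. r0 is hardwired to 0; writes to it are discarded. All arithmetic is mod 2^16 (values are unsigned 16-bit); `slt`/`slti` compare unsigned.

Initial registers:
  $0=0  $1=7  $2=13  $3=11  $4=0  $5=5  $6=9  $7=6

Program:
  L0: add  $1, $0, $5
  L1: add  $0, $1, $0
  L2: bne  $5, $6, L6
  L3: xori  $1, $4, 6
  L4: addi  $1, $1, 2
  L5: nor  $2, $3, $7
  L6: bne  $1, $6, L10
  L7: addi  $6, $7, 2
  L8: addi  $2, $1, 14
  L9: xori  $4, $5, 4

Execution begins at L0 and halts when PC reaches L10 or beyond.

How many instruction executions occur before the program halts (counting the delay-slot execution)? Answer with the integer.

6

#0 add  $1, $0, $5 ; 0/5/13/11/0/5/9/6
#1 add  $0, $1, $0 ; 0/5/13/11/0/5/9/6
#2 bne  $5, $6, L6 ; 0/5/13/11/0/5/9/6 ; →target
#3 xori  $1, $4, 6 ; 0/6/13/11/0/5/9/6
#6 bne  $1, $6, L10 ; 0/6/13/11/0/5/9/6 ; →target
#7 addi  $6, $7, 2 ; 0/6/13/11/0/5/8/6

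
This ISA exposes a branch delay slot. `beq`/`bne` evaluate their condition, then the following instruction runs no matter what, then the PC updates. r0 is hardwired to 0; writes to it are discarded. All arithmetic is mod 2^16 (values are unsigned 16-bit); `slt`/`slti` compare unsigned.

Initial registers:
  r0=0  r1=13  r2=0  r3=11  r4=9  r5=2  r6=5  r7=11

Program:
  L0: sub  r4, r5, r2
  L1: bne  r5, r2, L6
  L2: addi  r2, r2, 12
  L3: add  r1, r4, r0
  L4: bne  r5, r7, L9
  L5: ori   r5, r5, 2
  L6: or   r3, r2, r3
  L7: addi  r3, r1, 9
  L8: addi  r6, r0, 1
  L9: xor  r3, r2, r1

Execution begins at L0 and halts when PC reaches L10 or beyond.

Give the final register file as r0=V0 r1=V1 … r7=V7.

  step pc=0: sub  r4, r5, r2  regs=(0,13,0,11,2,2,5,11)
  step pc=1: bne  r5, r2, L6  cond=T  regs=(0,13,0,11,2,2,5,11)
  step pc=2: addi  r2, r2, 12  regs=(0,13,12,11,2,2,5,11)
  step pc=6: or   r3, r2, r3  regs=(0,13,12,15,2,2,5,11)
  step pc=7: addi  r3, r1, 9  regs=(0,13,12,22,2,2,5,11)
  step pc=8: addi  r6, r0, 1  regs=(0,13,12,22,2,2,1,11)
  step pc=9: xor  r3, r2, r1  regs=(0,13,12,1,2,2,1,11)

r0=0 r1=13 r2=12 r3=1 r4=2 r5=2 r6=1 r7=11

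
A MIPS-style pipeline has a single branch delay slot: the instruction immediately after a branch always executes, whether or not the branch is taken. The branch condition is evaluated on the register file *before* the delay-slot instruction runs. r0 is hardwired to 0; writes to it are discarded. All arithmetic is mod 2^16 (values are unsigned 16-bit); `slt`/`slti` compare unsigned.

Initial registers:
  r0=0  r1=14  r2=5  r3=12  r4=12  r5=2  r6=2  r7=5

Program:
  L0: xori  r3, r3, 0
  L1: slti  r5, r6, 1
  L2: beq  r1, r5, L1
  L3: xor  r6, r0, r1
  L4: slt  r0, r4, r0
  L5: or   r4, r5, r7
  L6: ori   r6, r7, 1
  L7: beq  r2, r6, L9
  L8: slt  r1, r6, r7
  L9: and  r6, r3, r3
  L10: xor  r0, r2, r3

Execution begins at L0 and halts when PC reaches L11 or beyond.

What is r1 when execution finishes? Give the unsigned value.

0

PC=0  xori  r3, r3, 0        | r0=0 r1=14 r2=5 r3=12 r4=12 r5=2 r6=2 r7=5
PC=1  slti  r5, r6, 1        | r0=0 r1=14 r2=5 r3=12 r4=12 r5=0 r6=2 r7=5
PC=2  beq  r1, r5, L1        | r0=0 r1=14 r2=5 r3=12 r4=12 r5=0 r6=2 r7=5  [not taken]
PC=3  xor  r6, r0, r1        | r0=0 r1=14 r2=5 r3=12 r4=12 r5=0 r6=14 r7=5
PC=4  slt  r0, r4, r0        | r0=0 r1=14 r2=5 r3=12 r4=12 r5=0 r6=14 r7=5
PC=5  or   r4, r5, r7        | r0=0 r1=14 r2=5 r3=12 r4=5 r5=0 r6=14 r7=5
PC=6  ori   r6, r7, 1        | r0=0 r1=14 r2=5 r3=12 r4=5 r5=0 r6=5 r7=5
PC=7  beq  r2, r6, L9        | r0=0 r1=14 r2=5 r3=12 r4=5 r5=0 r6=5 r7=5  [TAKEN]
PC=8  slt  r1, r6, r7        | r0=0 r1=0 r2=5 r3=12 r4=5 r5=0 r6=5 r7=5
PC=9  and  r6, r3, r3        | r0=0 r1=0 r2=5 r3=12 r4=5 r5=0 r6=12 r7=5
PC=10 xor  r0, r2, r3        | r0=0 r1=0 r2=5 r3=12 r4=5 r5=0 r6=12 r7=5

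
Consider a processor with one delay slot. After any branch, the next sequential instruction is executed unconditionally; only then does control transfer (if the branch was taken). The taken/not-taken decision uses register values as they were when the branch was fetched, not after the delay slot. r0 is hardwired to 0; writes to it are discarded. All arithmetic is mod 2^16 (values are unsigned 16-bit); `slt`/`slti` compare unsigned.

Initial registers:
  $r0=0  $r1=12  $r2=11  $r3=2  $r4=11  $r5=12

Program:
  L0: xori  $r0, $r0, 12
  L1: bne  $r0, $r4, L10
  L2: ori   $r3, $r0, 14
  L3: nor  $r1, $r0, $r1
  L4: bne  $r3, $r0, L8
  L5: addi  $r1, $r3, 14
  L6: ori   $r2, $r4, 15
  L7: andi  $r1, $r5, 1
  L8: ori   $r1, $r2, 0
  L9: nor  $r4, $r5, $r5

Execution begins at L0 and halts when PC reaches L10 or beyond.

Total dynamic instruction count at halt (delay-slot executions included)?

3

[0] xori  $r0, $r0, 12  →  {$r0:0, $r1:12, $r2:11, $r3:2, $r4:11, $r5:12}
[1] bne  $r0, $r4, L10  →  {$r0:0, $r1:12, $r2:11, $r3:2, $r4:11, $r5:12}  ⟨branch taken⟩
[2] ori   $r3, $r0, 14  →  {$r0:0, $r1:12, $r2:11, $r3:14, $r4:11, $r5:12}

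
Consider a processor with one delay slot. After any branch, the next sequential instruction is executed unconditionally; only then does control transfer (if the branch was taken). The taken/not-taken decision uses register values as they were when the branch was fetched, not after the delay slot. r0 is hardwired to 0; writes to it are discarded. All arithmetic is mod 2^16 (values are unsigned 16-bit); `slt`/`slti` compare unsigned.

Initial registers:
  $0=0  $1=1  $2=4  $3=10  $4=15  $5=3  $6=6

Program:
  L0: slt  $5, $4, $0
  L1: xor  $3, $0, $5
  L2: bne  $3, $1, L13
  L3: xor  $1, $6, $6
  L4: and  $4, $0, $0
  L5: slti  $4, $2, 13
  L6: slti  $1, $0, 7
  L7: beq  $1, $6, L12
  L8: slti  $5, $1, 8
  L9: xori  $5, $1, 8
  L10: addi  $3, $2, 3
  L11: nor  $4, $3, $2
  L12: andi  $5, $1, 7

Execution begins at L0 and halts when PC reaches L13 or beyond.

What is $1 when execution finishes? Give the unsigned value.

0

  step pc=0: slt  $5, $4, $0  regs=(0,1,4,10,15,0,6)
  step pc=1: xor  $3, $0, $5  regs=(0,1,4,0,15,0,6)
  step pc=2: bne  $3, $1, L13  cond=T  regs=(0,1,4,0,15,0,6)
  step pc=3: xor  $1, $6, $6  regs=(0,0,4,0,15,0,6)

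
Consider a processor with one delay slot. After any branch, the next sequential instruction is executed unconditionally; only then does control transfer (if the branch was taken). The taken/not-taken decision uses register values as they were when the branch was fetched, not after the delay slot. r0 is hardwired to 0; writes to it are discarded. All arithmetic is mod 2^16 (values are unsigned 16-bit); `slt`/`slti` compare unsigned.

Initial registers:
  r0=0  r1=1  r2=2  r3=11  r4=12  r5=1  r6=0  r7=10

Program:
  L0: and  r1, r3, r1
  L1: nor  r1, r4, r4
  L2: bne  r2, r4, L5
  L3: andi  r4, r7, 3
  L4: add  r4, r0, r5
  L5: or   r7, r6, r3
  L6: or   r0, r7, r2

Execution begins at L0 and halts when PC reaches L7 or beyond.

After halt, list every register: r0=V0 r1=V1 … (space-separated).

#0 and  r1, r3, r1 ; 0/1/2/11/12/1/0/10
#1 nor  r1, r4, r4 ; 0/65523/2/11/12/1/0/10
#2 bne  r2, r4, L5 ; 0/65523/2/11/12/1/0/10 ; →target
#3 andi  r4, r7, 3 ; 0/65523/2/11/2/1/0/10
#5 or   r7, r6, r3 ; 0/65523/2/11/2/1/0/11
#6 or   r0, r7, r2 ; 0/65523/2/11/2/1/0/11

r0=0 r1=65523 r2=2 r3=11 r4=2 r5=1 r6=0 r7=11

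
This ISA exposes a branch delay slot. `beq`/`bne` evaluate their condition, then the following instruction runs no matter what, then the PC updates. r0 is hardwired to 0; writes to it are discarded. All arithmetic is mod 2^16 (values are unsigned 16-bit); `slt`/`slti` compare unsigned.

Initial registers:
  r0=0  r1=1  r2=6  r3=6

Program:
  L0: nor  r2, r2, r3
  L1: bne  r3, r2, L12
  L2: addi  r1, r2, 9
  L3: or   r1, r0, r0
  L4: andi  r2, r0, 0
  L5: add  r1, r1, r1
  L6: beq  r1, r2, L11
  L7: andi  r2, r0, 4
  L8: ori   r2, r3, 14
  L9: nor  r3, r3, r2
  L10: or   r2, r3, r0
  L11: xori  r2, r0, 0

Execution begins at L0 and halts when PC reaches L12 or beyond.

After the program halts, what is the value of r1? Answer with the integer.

2

PC=0  nor  r2, r2, r3        | r0=0 r1=1 r2=65529 r3=6
PC=1  bne  r3, r2, L12       | r0=0 r1=1 r2=65529 r3=6  [TAKEN]
PC=2  addi  r1, r2, 9        | r0=0 r1=2 r2=65529 r3=6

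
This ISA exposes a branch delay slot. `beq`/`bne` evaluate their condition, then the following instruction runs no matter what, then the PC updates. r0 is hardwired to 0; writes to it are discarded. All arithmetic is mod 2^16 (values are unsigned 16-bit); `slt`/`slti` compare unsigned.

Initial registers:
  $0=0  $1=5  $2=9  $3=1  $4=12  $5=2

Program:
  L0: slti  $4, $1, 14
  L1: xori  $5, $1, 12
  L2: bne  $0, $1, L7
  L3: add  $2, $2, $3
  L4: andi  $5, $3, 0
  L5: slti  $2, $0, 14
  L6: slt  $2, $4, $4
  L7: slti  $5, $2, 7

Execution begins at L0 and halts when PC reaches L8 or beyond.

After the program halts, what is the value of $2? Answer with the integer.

10

PC=0  slti  $4, $1, 14       | $0=0 $1=5 $2=9 $3=1 $4=1 $5=2
PC=1  xori  $5, $1, 12       | $0=0 $1=5 $2=9 $3=1 $4=1 $5=9
PC=2  bne  $0, $1, L7        | $0=0 $1=5 $2=9 $3=1 $4=1 $5=9  [TAKEN]
PC=3  add  $2, $2, $3        | $0=0 $1=5 $2=10 $3=1 $4=1 $5=9
PC=7  slti  $5, $2, 7        | $0=0 $1=5 $2=10 $3=1 $4=1 $5=0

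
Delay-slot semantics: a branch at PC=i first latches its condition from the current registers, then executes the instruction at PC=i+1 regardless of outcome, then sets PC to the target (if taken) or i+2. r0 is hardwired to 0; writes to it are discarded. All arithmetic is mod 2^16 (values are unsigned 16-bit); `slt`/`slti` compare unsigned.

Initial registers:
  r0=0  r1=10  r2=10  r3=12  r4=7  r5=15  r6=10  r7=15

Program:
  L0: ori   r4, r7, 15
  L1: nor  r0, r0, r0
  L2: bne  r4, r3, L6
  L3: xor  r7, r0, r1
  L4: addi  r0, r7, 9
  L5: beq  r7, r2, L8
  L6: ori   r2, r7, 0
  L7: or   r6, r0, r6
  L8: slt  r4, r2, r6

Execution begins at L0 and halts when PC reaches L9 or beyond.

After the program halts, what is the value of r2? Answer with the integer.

  step pc=0: ori   r4, r7, 15  regs=(0,10,10,12,15,15,10,15)
  step pc=1: nor  r0, r0, r0  regs=(0,10,10,12,15,15,10,15)
  step pc=2: bne  r4, r3, L6  cond=T  regs=(0,10,10,12,15,15,10,15)
  step pc=3: xor  r7, r0, r1  regs=(0,10,10,12,15,15,10,10)
  step pc=6: ori   r2, r7, 0  regs=(0,10,10,12,15,15,10,10)
  step pc=7: or   r6, r0, r6  regs=(0,10,10,12,15,15,10,10)
  step pc=8: slt  r4, r2, r6  regs=(0,10,10,12,0,15,10,10)

10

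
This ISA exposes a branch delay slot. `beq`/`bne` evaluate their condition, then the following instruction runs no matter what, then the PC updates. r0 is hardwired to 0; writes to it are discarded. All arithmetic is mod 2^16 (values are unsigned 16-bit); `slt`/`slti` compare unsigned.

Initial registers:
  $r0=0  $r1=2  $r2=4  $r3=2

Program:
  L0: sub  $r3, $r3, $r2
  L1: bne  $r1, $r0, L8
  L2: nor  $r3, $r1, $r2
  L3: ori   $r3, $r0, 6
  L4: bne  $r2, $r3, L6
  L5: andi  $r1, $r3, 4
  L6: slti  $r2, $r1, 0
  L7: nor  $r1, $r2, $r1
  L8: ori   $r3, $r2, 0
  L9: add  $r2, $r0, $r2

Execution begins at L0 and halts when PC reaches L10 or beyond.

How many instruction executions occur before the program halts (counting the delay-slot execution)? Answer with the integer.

[0] sub  $r3, $r3, $r2  →  {$r0:0, $r1:2, $r2:4, $r3:65534}
[1] bne  $r1, $r0, L8  →  {$r0:0, $r1:2, $r2:4, $r3:65534}  ⟨branch taken⟩
[2] nor  $r3, $r1, $r2  →  {$r0:0, $r1:2, $r2:4, $r3:65529}
[8] ori   $r3, $r2, 0  →  {$r0:0, $r1:2, $r2:4, $r3:4}
[9] add  $r2, $r0, $r2  →  {$r0:0, $r1:2, $r2:4, $r3:4}

5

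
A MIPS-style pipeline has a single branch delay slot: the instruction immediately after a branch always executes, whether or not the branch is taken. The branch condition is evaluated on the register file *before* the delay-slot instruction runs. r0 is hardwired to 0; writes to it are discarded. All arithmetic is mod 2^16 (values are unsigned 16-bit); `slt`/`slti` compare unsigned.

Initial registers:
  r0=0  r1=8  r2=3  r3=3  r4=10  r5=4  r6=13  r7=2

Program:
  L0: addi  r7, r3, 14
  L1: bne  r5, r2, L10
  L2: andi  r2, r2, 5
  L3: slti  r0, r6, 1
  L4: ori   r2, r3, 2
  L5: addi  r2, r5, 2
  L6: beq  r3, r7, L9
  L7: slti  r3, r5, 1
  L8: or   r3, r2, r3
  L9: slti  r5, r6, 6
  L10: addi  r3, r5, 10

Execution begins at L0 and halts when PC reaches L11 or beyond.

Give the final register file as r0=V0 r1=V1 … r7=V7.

r0=0 r1=8 r2=1 r3=14 r4=10 r5=4 r6=13 r7=17

PC=0  addi  r7, r3, 14       | r0=0 r1=8 r2=3 r3=3 r4=10 r5=4 r6=13 r7=17
PC=1  bne  r5, r2, L10       | r0=0 r1=8 r2=3 r3=3 r4=10 r5=4 r6=13 r7=17  [TAKEN]
PC=2  andi  r2, r2, 5        | r0=0 r1=8 r2=1 r3=3 r4=10 r5=4 r6=13 r7=17
PC=10 addi  r3, r5, 10       | r0=0 r1=8 r2=1 r3=14 r4=10 r5=4 r6=13 r7=17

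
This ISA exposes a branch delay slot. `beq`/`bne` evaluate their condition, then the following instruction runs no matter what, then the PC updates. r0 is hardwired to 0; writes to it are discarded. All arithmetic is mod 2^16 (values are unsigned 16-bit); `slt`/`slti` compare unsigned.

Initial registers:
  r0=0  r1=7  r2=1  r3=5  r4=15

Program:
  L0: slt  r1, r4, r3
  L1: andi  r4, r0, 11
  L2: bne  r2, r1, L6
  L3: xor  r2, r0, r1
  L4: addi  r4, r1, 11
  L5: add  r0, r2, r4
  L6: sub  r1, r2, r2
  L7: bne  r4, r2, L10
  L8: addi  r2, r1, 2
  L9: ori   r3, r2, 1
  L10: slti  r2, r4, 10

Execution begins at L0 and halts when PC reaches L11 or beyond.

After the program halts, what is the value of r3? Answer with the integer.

#0 slt  r1, r4, r3 ; 0/0/1/5/15
#1 andi  r4, r0, 11 ; 0/0/1/5/0
#2 bne  r2, r1, L6 ; 0/0/1/5/0 ; →target
#3 xor  r2, r0, r1 ; 0/0/0/5/0
#6 sub  r1, r2, r2 ; 0/0/0/5/0
#7 bne  r4, r2, L10 ; 0/0/0/5/0 ; →fallthru
#8 addi  r2, r1, 2 ; 0/0/2/5/0
#9 ori   r3, r2, 1 ; 0/0/2/3/0
#10 slti  r2, r4, 10 ; 0/0/1/3/0

3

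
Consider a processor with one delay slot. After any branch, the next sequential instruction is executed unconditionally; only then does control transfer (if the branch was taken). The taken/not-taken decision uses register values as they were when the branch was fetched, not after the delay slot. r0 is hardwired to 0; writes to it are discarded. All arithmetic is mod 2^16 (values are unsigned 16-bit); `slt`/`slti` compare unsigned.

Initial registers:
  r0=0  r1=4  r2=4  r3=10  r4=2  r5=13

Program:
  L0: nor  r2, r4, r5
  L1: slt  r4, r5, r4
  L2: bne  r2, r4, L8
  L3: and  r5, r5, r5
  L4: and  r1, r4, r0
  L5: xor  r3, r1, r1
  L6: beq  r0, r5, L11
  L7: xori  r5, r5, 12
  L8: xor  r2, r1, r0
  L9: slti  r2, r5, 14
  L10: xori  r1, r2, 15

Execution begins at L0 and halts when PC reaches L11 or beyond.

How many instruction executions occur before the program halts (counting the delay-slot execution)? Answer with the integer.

7

PC=0  nor  r2, r4, r5        | r0=0 r1=4 r2=65520 r3=10 r4=2 r5=13
PC=1  slt  r4, r5, r4        | r0=0 r1=4 r2=65520 r3=10 r4=0 r5=13
PC=2  bne  r2, r4, L8        | r0=0 r1=4 r2=65520 r3=10 r4=0 r5=13  [TAKEN]
PC=3  and  r5, r5, r5        | r0=0 r1=4 r2=65520 r3=10 r4=0 r5=13
PC=8  xor  r2, r1, r0        | r0=0 r1=4 r2=4 r3=10 r4=0 r5=13
PC=9  slti  r2, r5, 14       | r0=0 r1=4 r2=1 r3=10 r4=0 r5=13
PC=10 xori  r1, r2, 15       | r0=0 r1=14 r2=1 r3=10 r4=0 r5=13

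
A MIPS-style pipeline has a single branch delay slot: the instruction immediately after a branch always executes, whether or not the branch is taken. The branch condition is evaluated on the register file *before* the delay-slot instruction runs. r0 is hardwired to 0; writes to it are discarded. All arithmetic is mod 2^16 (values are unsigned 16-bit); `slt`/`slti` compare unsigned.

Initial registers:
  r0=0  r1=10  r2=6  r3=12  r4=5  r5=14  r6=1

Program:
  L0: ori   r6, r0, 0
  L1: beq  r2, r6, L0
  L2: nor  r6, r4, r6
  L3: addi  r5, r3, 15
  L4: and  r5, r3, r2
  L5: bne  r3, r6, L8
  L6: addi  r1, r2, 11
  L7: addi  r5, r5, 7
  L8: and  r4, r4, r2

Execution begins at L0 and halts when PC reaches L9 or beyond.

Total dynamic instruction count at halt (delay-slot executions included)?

  step pc=0: ori   r6, r0, 0  regs=(0,10,6,12,5,14,0)
  step pc=1: beq  r2, r6, L0  cond=F  regs=(0,10,6,12,5,14,0)
  step pc=2: nor  r6, r4, r6  regs=(0,10,6,12,5,14,65530)
  step pc=3: addi  r5, r3, 15  regs=(0,10,6,12,5,27,65530)
  step pc=4: and  r5, r3, r2  regs=(0,10,6,12,5,4,65530)
  step pc=5: bne  r3, r6, L8  cond=T  regs=(0,10,6,12,5,4,65530)
  step pc=6: addi  r1, r2, 11  regs=(0,17,6,12,5,4,65530)
  step pc=8: and  r4, r4, r2  regs=(0,17,6,12,4,4,65530)

8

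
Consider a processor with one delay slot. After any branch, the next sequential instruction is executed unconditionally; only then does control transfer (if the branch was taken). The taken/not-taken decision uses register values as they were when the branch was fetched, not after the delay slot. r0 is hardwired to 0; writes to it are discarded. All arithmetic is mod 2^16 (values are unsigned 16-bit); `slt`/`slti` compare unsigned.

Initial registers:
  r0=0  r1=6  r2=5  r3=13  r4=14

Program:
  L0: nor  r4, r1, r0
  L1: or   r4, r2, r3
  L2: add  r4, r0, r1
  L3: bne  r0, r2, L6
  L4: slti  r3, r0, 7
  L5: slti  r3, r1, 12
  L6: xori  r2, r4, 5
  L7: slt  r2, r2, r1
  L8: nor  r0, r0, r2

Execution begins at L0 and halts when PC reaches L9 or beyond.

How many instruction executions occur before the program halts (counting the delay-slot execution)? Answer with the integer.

8

PC=0  nor  r4, r1, r0        | r0=0 r1=6 r2=5 r3=13 r4=65529
PC=1  or   r4, r2, r3        | r0=0 r1=6 r2=5 r3=13 r4=13
PC=2  add  r4, r0, r1        | r0=0 r1=6 r2=5 r3=13 r4=6
PC=3  bne  r0, r2, L6        | r0=0 r1=6 r2=5 r3=13 r4=6  [TAKEN]
PC=4  slti  r3, r0, 7        | r0=0 r1=6 r2=5 r3=1 r4=6
PC=6  xori  r2, r4, 5        | r0=0 r1=6 r2=3 r3=1 r4=6
PC=7  slt  r2, r2, r1        | r0=0 r1=6 r2=1 r3=1 r4=6
PC=8  nor  r0, r0, r2        | r0=0 r1=6 r2=1 r3=1 r4=6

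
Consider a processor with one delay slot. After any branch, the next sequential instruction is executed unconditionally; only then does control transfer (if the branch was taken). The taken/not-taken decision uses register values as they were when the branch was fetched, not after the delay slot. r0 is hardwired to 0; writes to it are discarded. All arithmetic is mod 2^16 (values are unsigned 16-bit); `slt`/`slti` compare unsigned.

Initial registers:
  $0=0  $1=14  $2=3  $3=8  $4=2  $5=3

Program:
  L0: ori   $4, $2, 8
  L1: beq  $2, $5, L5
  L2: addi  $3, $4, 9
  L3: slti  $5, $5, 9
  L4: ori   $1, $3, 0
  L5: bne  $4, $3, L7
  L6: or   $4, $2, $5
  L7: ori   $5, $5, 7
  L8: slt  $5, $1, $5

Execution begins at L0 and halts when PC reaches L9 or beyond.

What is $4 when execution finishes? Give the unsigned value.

PC=0  ori   $4, $2, 8        | $0=0 $1=14 $2=3 $3=8 $4=11 $5=3
PC=1  beq  $2, $5, L5        | $0=0 $1=14 $2=3 $3=8 $4=11 $5=3  [TAKEN]
PC=2  addi  $3, $4, 9        | $0=0 $1=14 $2=3 $3=20 $4=11 $5=3
PC=5  bne  $4, $3, L7        | $0=0 $1=14 $2=3 $3=20 $4=11 $5=3  [TAKEN]
PC=6  or   $4, $2, $5        | $0=0 $1=14 $2=3 $3=20 $4=3 $5=3
PC=7  ori   $5, $5, 7        | $0=0 $1=14 $2=3 $3=20 $4=3 $5=7
PC=8  slt  $5, $1, $5        | $0=0 $1=14 $2=3 $3=20 $4=3 $5=0

3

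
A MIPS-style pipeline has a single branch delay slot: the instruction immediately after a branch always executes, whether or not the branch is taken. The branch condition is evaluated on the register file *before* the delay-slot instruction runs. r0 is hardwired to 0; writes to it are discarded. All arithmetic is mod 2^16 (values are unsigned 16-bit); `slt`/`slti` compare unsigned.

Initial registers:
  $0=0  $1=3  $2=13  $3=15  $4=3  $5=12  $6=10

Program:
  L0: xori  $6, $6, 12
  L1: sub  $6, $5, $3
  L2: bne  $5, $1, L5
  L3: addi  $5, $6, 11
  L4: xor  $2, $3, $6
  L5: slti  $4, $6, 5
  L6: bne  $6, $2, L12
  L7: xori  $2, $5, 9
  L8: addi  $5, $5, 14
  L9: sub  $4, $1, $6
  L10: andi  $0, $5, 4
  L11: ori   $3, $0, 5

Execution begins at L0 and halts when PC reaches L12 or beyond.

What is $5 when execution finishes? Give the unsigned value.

8

[0] xori  $6, $6, 12  →  {$0:0, $1:3, $2:13, $3:15, $4:3, $5:12, $6:6}
[1] sub  $6, $5, $3  →  {$0:0, $1:3, $2:13, $3:15, $4:3, $5:12, $6:65533}
[2] bne  $5, $1, L5  →  {$0:0, $1:3, $2:13, $3:15, $4:3, $5:12, $6:65533}  ⟨branch taken⟩
[3] addi  $5, $6, 11  →  {$0:0, $1:3, $2:13, $3:15, $4:3, $5:8, $6:65533}
[5] slti  $4, $6, 5  →  {$0:0, $1:3, $2:13, $3:15, $4:0, $5:8, $6:65533}
[6] bne  $6, $2, L12  →  {$0:0, $1:3, $2:13, $3:15, $4:0, $5:8, $6:65533}  ⟨branch taken⟩
[7] xori  $2, $5, 9  →  {$0:0, $1:3, $2:1, $3:15, $4:0, $5:8, $6:65533}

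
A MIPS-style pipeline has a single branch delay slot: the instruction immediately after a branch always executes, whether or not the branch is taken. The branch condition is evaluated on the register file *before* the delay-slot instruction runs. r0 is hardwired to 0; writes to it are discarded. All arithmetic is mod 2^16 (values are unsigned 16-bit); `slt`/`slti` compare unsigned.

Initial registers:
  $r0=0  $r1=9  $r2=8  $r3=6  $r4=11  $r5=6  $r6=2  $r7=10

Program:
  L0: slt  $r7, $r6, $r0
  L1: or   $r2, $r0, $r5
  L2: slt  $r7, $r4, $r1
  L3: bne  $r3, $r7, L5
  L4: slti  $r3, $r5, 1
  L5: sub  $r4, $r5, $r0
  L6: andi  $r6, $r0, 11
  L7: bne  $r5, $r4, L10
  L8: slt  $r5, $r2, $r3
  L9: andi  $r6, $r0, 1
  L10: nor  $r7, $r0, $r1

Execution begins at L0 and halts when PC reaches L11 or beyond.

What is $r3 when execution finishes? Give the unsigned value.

  step pc=0: slt  $r7, $r6, $r0  regs=(0,9,8,6,11,6,2,0)
  step pc=1: or   $r2, $r0, $r5  regs=(0,9,6,6,11,6,2,0)
  step pc=2: slt  $r7, $r4, $r1  regs=(0,9,6,6,11,6,2,0)
  step pc=3: bne  $r3, $r7, L5  cond=T  regs=(0,9,6,6,11,6,2,0)
  step pc=4: slti  $r3, $r5, 1  regs=(0,9,6,0,11,6,2,0)
  step pc=5: sub  $r4, $r5, $r0  regs=(0,9,6,0,6,6,2,0)
  step pc=6: andi  $r6, $r0, 11  regs=(0,9,6,0,6,6,0,0)
  step pc=7: bne  $r5, $r4, L10  cond=F  regs=(0,9,6,0,6,6,0,0)
  step pc=8: slt  $r5, $r2, $r3  regs=(0,9,6,0,6,0,0,0)
  step pc=9: andi  $r6, $r0, 1  regs=(0,9,6,0,6,0,0,0)
  step pc=10: nor  $r7, $r0, $r1  regs=(0,9,6,0,6,0,0,65526)

0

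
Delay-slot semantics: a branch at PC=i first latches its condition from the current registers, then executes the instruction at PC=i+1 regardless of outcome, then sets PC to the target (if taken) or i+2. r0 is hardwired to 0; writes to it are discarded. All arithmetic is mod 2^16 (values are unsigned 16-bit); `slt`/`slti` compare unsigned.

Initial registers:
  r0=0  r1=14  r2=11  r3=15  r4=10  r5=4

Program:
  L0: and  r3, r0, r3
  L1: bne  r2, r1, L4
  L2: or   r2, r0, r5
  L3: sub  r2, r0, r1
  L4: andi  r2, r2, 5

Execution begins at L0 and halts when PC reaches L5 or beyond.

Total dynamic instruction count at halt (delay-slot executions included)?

[0] and  r3, r0, r3  →  {r0:0, r1:14, r2:11, r3:0, r4:10, r5:4}
[1] bne  r2, r1, L4  →  {r0:0, r1:14, r2:11, r3:0, r4:10, r5:4}  ⟨branch taken⟩
[2] or   r2, r0, r5  →  {r0:0, r1:14, r2:4, r3:0, r4:10, r5:4}
[4] andi  r2, r2, 5  →  {r0:0, r1:14, r2:4, r3:0, r4:10, r5:4}

4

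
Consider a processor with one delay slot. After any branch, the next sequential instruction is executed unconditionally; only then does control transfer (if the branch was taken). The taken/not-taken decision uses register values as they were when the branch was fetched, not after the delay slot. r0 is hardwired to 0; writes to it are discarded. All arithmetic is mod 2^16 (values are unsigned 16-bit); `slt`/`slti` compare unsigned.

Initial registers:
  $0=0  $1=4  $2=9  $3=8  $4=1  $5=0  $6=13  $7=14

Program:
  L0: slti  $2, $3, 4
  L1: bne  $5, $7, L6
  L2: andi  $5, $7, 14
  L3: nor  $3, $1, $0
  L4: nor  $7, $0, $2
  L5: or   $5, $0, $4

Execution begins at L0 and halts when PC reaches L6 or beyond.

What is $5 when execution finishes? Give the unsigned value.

14

  step pc=0: slti  $2, $3, 4  regs=(0,4,0,8,1,0,13,14)
  step pc=1: bne  $5, $7, L6  cond=T  regs=(0,4,0,8,1,0,13,14)
  step pc=2: andi  $5, $7, 14  regs=(0,4,0,8,1,14,13,14)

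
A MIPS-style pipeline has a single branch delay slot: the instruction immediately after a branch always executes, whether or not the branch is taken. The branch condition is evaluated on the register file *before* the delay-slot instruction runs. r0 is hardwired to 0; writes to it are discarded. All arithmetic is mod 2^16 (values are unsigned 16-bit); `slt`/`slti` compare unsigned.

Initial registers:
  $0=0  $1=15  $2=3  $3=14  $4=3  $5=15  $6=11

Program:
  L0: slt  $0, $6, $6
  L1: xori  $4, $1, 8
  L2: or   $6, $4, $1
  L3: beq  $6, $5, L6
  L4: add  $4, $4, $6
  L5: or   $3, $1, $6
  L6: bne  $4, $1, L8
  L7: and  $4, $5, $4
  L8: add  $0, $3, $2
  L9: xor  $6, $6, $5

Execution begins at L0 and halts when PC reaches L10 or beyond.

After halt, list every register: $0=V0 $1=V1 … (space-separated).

#0 slt  $0, $6, $6 ; 0/15/3/14/3/15/11
#1 xori  $4, $1, 8 ; 0/15/3/14/7/15/11
#2 or   $6, $4, $1 ; 0/15/3/14/7/15/15
#3 beq  $6, $5, L6 ; 0/15/3/14/7/15/15 ; →target
#4 add  $4, $4, $6 ; 0/15/3/14/22/15/15
#6 bne  $4, $1, L8 ; 0/15/3/14/22/15/15 ; →target
#7 and  $4, $5, $4 ; 0/15/3/14/6/15/15
#8 add  $0, $3, $2 ; 0/15/3/14/6/15/15
#9 xor  $6, $6, $5 ; 0/15/3/14/6/15/0

$0=0 $1=15 $2=3 $3=14 $4=6 $5=15 $6=0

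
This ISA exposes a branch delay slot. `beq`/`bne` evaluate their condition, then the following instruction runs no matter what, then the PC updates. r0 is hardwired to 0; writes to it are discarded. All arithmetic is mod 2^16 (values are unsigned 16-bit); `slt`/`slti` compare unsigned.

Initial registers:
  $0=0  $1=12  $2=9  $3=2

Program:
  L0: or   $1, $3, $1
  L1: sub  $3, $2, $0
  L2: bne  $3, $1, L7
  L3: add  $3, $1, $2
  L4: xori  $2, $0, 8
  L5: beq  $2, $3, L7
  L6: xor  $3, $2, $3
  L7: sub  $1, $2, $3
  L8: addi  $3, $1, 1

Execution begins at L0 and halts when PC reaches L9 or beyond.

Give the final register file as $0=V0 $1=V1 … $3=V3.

$0=0 $1=65522 $2=9 $3=65523

  step pc=0: or   $1, $3, $1  regs=(0,14,9,2)
  step pc=1: sub  $3, $2, $0  regs=(0,14,9,9)
  step pc=2: bne  $3, $1, L7  cond=T  regs=(0,14,9,9)
  step pc=3: add  $3, $1, $2  regs=(0,14,9,23)
  step pc=7: sub  $1, $2, $3  regs=(0,65522,9,23)
  step pc=8: addi  $3, $1, 1  regs=(0,65522,9,65523)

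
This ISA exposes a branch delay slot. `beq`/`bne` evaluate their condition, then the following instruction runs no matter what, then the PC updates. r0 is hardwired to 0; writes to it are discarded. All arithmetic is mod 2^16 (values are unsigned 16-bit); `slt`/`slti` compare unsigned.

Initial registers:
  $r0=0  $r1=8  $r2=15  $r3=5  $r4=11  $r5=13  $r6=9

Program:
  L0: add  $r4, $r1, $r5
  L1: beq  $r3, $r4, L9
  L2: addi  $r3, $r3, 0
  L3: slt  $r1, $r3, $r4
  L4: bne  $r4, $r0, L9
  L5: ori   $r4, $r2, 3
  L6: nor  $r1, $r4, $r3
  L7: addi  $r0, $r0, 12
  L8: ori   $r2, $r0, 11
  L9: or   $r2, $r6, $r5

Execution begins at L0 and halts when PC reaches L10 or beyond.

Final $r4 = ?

15

  step pc=0: add  $r4, $r1, $r5  regs=(0,8,15,5,21,13,9)
  step pc=1: beq  $r3, $r4, L9  cond=F  regs=(0,8,15,5,21,13,9)
  step pc=2: addi  $r3, $r3, 0  regs=(0,8,15,5,21,13,9)
  step pc=3: slt  $r1, $r3, $r4  regs=(0,1,15,5,21,13,9)
  step pc=4: bne  $r4, $r0, L9  cond=T  regs=(0,1,15,5,21,13,9)
  step pc=5: ori   $r4, $r2, 3  regs=(0,1,15,5,15,13,9)
  step pc=9: or   $r2, $r6, $r5  regs=(0,1,13,5,15,13,9)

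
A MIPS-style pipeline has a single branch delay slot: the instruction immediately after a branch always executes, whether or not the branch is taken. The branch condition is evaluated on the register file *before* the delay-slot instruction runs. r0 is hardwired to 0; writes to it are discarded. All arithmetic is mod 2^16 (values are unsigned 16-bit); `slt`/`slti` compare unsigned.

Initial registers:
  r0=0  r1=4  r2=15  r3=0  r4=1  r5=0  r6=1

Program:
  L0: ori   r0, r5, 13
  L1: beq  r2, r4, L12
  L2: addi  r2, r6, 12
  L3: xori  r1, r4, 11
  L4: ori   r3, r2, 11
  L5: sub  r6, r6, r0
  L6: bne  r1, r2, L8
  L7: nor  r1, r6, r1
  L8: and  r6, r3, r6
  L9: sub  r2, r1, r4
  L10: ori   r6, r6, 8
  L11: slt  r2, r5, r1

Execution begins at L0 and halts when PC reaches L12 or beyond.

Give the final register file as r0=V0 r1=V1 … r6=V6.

r0=0 r1=65524 r2=1 r3=15 r4=1 r5=0 r6=9

[0] ori   r0, r5, 13  →  {r0:0, r1:4, r2:15, r3:0, r4:1, r5:0, r6:1}
[1] beq  r2, r4, L12  →  {r0:0, r1:4, r2:15, r3:0, r4:1, r5:0, r6:1}  ⟨branch fallthrough⟩
[2] addi  r2, r6, 12  →  {r0:0, r1:4, r2:13, r3:0, r4:1, r5:0, r6:1}
[3] xori  r1, r4, 11  →  {r0:0, r1:10, r2:13, r3:0, r4:1, r5:0, r6:1}
[4] ori   r3, r2, 11  →  {r0:0, r1:10, r2:13, r3:15, r4:1, r5:0, r6:1}
[5] sub  r6, r6, r0  →  {r0:0, r1:10, r2:13, r3:15, r4:1, r5:0, r6:1}
[6] bne  r1, r2, L8  →  {r0:0, r1:10, r2:13, r3:15, r4:1, r5:0, r6:1}  ⟨branch taken⟩
[7] nor  r1, r6, r1  →  {r0:0, r1:65524, r2:13, r3:15, r4:1, r5:0, r6:1}
[8] and  r6, r3, r6  →  {r0:0, r1:65524, r2:13, r3:15, r4:1, r5:0, r6:1}
[9] sub  r2, r1, r4  →  {r0:0, r1:65524, r2:65523, r3:15, r4:1, r5:0, r6:1}
[10] ori   r6, r6, 8  →  {r0:0, r1:65524, r2:65523, r3:15, r4:1, r5:0, r6:9}
[11] slt  r2, r5, r1  →  {r0:0, r1:65524, r2:1, r3:15, r4:1, r5:0, r6:9}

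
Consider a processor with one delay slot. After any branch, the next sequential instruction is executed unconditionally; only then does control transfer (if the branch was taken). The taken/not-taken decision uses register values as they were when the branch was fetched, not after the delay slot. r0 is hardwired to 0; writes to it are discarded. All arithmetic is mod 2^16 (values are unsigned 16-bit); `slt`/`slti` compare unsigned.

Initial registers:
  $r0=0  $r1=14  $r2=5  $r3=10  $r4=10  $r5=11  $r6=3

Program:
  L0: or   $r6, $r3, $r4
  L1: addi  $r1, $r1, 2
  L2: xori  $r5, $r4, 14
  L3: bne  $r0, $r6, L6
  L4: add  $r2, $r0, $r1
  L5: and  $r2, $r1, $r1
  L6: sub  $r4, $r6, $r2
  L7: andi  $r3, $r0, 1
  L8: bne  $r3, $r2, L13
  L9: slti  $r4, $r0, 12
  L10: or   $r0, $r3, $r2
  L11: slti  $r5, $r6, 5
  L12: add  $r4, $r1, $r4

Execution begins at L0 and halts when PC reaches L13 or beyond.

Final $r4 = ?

PC=0  or   $r6, $r3, $r4     | $r0=0 $r1=14 $r2=5 $r3=10 $r4=10 $r5=11 $r6=10
PC=1  addi  $r1, $r1, 2      | $r0=0 $r1=16 $r2=5 $r3=10 $r4=10 $r5=11 $r6=10
PC=2  xori  $r5, $r4, 14     | $r0=0 $r1=16 $r2=5 $r3=10 $r4=10 $r5=4 $r6=10
PC=3  bne  $r0, $r6, L6      | $r0=0 $r1=16 $r2=5 $r3=10 $r4=10 $r5=4 $r6=10  [TAKEN]
PC=4  add  $r2, $r0, $r1     | $r0=0 $r1=16 $r2=16 $r3=10 $r4=10 $r5=4 $r6=10
PC=6  sub  $r4, $r6, $r2     | $r0=0 $r1=16 $r2=16 $r3=10 $r4=65530 $r5=4 $r6=10
PC=7  andi  $r3, $r0, 1      | $r0=0 $r1=16 $r2=16 $r3=0 $r4=65530 $r5=4 $r6=10
PC=8  bne  $r3, $r2, L13     | $r0=0 $r1=16 $r2=16 $r3=0 $r4=65530 $r5=4 $r6=10  [TAKEN]
PC=9  slti  $r4, $r0, 12     | $r0=0 $r1=16 $r2=16 $r3=0 $r4=1 $r5=4 $r6=10

1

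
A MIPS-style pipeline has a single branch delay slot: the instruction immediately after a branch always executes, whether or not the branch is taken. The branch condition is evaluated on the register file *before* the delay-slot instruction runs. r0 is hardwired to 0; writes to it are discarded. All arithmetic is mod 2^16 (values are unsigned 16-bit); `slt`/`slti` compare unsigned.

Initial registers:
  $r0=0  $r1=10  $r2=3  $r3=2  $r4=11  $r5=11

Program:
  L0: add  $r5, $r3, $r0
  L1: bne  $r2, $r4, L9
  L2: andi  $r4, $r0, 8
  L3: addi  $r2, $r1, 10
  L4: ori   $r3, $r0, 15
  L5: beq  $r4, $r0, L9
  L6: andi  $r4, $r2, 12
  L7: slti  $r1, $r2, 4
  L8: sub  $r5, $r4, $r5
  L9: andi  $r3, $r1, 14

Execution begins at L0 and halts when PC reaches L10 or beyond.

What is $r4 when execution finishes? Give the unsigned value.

[0] add  $r5, $r3, $r0  →  {$r0:0, $r1:10, $r2:3, $r3:2, $r4:11, $r5:2}
[1] bne  $r2, $r4, L9  →  {$r0:0, $r1:10, $r2:3, $r3:2, $r4:11, $r5:2}  ⟨branch taken⟩
[2] andi  $r4, $r0, 8  →  {$r0:0, $r1:10, $r2:3, $r3:2, $r4:0, $r5:2}
[9] andi  $r3, $r1, 14  →  {$r0:0, $r1:10, $r2:3, $r3:10, $r4:0, $r5:2}

0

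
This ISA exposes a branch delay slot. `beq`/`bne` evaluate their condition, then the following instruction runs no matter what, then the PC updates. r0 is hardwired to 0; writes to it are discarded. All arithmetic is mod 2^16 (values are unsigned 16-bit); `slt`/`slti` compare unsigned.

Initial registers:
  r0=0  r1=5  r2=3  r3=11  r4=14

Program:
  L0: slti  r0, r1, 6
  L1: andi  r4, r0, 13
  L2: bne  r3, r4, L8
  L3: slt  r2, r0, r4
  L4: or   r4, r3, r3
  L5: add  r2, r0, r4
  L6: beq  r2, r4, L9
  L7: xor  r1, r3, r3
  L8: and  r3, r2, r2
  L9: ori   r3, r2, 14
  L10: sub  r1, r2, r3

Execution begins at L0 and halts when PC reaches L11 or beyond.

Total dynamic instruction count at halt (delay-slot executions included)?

7

#0 slti  r0, r1, 6 ; 0/5/3/11/14
#1 andi  r4, r0, 13 ; 0/5/3/11/0
#2 bne  r3, r4, L8 ; 0/5/3/11/0 ; →target
#3 slt  r2, r0, r4 ; 0/5/0/11/0
#8 and  r3, r2, r2 ; 0/5/0/0/0
#9 ori   r3, r2, 14 ; 0/5/0/14/0
#10 sub  r1, r2, r3 ; 0/65522/0/14/0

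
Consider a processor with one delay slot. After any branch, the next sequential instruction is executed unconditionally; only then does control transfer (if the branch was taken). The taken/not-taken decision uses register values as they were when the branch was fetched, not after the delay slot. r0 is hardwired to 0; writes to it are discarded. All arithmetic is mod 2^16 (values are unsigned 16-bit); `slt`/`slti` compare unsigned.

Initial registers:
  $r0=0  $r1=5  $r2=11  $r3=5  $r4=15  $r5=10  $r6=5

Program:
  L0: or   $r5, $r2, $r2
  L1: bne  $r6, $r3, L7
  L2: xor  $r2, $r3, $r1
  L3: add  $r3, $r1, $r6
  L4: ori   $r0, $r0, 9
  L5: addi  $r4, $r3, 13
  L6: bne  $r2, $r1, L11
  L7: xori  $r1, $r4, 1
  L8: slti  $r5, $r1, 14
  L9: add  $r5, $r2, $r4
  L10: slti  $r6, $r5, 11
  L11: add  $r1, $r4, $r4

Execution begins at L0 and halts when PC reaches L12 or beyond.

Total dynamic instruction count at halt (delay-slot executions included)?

#0 or   $r5, $r2, $r2 ; 0/5/11/5/15/11/5
#1 bne  $r6, $r3, L7 ; 0/5/11/5/15/11/5 ; →fallthru
#2 xor  $r2, $r3, $r1 ; 0/5/0/5/15/11/5
#3 add  $r3, $r1, $r6 ; 0/5/0/10/15/11/5
#4 ori   $r0, $r0, 9 ; 0/5/0/10/15/11/5
#5 addi  $r4, $r3, 13 ; 0/5/0/10/23/11/5
#6 bne  $r2, $r1, L11 ; 0/5/0/10/23/11/5 ; →target
#7 xori  $r1, $r4, 1 ; 0/22/0/10/23/11/5
#11 add  $r1, $r4, $r4 ; 0/46/0/10/23/11/5

9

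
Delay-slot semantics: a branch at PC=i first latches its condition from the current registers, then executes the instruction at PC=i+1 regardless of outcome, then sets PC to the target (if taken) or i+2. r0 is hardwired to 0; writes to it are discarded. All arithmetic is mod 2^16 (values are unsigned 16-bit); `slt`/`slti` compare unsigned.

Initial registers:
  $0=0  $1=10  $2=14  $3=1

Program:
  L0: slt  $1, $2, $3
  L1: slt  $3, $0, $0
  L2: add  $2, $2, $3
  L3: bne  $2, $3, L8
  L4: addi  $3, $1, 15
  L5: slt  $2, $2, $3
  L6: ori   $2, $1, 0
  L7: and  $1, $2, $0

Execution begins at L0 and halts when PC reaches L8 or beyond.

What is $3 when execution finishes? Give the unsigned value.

#0 slt  $1, $2, $3 ; 0/0/14/1
#1 slt  $3, $0, $0 ; 0/0/14/0
#2 add  $2, $2, $3 ; 0/0/14/0
#3 bne  $2, $3, L8 ; 0/0/14/0 ; →target
#4 addi  $3, $1, 15 ; 0/0/14/15

15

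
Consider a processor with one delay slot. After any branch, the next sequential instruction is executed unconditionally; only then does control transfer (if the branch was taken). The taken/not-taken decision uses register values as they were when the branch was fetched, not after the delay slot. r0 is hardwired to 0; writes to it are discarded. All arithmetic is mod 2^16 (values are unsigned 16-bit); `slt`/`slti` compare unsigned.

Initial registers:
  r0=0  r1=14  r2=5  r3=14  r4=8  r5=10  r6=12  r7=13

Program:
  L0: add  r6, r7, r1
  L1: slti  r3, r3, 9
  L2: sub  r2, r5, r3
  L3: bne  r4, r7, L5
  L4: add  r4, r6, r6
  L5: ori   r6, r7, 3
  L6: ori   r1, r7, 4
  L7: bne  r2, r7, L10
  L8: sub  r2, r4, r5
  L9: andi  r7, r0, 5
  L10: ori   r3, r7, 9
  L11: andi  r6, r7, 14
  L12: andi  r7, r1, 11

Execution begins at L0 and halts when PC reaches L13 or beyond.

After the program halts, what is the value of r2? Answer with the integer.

[0] add  r6, r7, r1  →  {r0:0, r1:14, r2:5, r3:14, r4:8, r5:10, r6:27, r7:13}
[1] slti  r3, r3, 9  →  {r0:0, r1:14, r2:5, r3:0, r4:8, r5:10, r6:27, r7:13}
[2] sub  r2, r5, r3  →  {r0:0, r1:14, r2:10, r3:0, r4:8, r5:10, r6:27, r7:13}
[3] bne  r4, r7, L5  →  {r0:0, r1:14, r2:10, r3:0, r4:8, r5:10, r6:27, r7:13}  ⟨branch taken⟩
[4] add  r4, r6, r6  →  {r0:0, r1:14, r2:10, r3:0, r4:54, r5:10, r6:27, r7:13}
[5] ori   r6, r7, 3  →  {r0:0, r1:14, r2:10, r3:0, r4:54, r5:10, r6:15, r7:13}
[6] ori   r1, r7, 4  →  {r0:0, r1:13, r2:10, r3:0, r4:54, r5:10, r6:15, r7:13}
[7] bne  r2, r7, L10  →  {r0:0, r1:13, r2:10, r3:0, r4:54, r5:10, r6:15, r7:13}  ⟨branch taken⟩
[8] sub  r2, r4, r5  →  {r0:0, r1:13, r2:44, r3:0, r4:54, r5:10, r6:15, r7:13}
[10] ori   r3, r7, 9  →  {r0:0, r1:13, r2:44, r3:13, r4:54, r5:10, r6:15, r7:13}
[11] andi  r6, r7, 14  →  {r0:0, r1:13, r2:44, r3:13, r4:54, r5:10, r6:12, r7:13}
[12] andi  r7, r1, 11  →  {r0:0, r1:13, r2:44, r3:13, r4:54, r5:10, r6:12, r7:9}

44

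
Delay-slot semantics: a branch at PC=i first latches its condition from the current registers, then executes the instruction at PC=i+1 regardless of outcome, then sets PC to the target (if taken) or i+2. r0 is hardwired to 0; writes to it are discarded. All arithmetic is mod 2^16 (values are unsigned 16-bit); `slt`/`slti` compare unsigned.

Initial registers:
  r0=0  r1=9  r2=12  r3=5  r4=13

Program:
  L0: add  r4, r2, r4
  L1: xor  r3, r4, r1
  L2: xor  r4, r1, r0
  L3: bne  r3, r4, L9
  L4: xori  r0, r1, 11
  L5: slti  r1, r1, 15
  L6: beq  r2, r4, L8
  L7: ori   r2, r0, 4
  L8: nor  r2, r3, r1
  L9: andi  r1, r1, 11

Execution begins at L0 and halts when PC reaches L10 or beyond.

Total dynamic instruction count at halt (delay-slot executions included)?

#0 add  r4, r2, r4 ; 0/9/12/5/25
#1 xor  r3, r4, r1 ; 0/9/12/16/25
#2 xor  r4, r1, r0 ; 0/9/12/16/9
#3 bne  r3, r4, L9 ; 0/9/12/16/9 ; →target
#4 xori  r0, r1, 11 ; 0/9/12/16/9
#9 andi  r1, r1, 11 ; 0/9/12/16/9

6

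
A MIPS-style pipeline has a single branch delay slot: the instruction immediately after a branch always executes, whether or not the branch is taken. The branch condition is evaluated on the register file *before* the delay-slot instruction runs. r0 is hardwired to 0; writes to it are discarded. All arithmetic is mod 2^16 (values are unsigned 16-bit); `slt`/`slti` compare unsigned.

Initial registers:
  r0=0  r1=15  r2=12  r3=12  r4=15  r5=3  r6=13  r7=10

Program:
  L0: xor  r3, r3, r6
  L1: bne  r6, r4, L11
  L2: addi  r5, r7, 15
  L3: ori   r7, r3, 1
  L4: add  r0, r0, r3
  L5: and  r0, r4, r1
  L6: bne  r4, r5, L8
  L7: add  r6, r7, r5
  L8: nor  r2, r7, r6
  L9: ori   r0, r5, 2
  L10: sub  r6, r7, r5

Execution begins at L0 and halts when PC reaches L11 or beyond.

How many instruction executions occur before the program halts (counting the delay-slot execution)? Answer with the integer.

#0 xor  r3, r3, r6 ; 0/15/12/1/15/3/13/10
#1 bne  r6, r4, L11 ; 0/15/12/1/15/3/13/10 ; →target
#2 addi  r5, r7, 15 ; 0/15/12/1/15/25/13/10

3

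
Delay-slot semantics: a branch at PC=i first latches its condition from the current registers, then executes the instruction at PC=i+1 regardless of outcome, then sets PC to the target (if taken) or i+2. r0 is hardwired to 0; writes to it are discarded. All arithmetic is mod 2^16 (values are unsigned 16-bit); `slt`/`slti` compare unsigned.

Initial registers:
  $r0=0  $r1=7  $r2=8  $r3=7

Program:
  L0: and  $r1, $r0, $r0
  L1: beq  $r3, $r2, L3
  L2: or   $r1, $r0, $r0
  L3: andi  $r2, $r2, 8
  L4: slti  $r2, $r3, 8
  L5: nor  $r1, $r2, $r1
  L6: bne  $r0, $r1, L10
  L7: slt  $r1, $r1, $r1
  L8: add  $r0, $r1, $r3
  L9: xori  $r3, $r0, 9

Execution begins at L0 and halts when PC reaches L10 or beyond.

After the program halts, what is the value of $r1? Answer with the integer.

  step pc=0: and  $r1, $r0, $r0  regs=(0,0,8,7)
  step pc=1: beq  $r3, $r2, L3  cond=F  regs=(0,0,8,7)
  step pc=2: or   $r1, $r0, $r0  regs=(0,0,8,7)
  step pc=3: andi  $r2, $r2, 8  regs=(0,0,8,7)
  step pc=4: slti  $r2, $r3, 8  regs=(0,0,1,7)
  step pc=5: nor  $r1, $r2, $r1  regs=(0,65534,1,7)
  step pc=6: bne  $r0, $r1, L10  cond=T  regs=(0,65534,1,7)
  step pc=7: slt  $r1, $r1, $r1  regs=(0,0,1,7)

0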